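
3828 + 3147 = 6975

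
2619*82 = 214758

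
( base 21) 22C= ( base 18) 2g0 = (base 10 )936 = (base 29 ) 138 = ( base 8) 1650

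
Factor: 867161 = 867161^1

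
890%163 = 75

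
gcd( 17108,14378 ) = 182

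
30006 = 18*1667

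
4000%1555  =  890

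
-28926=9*( - 3214)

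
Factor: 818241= 3^1*311^1*877^1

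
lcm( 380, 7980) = 7980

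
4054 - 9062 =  - 5008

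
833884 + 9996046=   10829930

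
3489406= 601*5806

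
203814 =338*603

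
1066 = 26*41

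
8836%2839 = 319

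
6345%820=605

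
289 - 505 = - 216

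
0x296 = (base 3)220112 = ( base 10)662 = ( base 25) 11c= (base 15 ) 2E2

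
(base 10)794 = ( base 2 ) 1100011010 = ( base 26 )14e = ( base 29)rb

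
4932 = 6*822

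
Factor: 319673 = 319673^1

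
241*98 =23618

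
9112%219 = 133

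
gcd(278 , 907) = 1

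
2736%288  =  144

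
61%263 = 61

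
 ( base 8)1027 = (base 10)535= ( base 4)20113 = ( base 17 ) 1e8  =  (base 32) GN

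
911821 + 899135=1810956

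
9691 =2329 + 7362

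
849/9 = 283/3=94.33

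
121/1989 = 121/1989  =  0.06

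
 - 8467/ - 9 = 940+7/9 = 940.78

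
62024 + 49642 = 111666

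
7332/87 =84 + 8/29 =84.28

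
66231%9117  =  2412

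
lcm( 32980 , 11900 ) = 1154300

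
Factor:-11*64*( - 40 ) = 28160= 2^9*5^1*11^1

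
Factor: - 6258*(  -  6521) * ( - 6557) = -267580796826=- 2^1*3^1*7^1*79^1*83^1*149^1 * 6521^1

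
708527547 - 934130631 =- 225603084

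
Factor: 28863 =3^3*1069^1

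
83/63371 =83/63371 = 0.00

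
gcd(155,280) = 5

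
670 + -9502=-8832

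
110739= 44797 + 65942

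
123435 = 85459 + 37976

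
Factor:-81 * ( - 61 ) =4941 = 3^4 * 61^1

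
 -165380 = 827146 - 992526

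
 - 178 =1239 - 1417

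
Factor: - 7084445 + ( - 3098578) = -3^3*131^1*2879^1 = - 10183023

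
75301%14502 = 2791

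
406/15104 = 203/7552 = 0.03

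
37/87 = 37/87  =  0.43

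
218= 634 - 416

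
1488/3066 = 248/511=0.49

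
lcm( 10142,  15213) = 30426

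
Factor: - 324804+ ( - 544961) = -5^1*13^1*13381^1 = - 869765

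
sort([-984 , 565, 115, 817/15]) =[ - 984,  817/15, 115, 565 ]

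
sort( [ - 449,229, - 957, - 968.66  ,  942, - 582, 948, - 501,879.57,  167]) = [ - 968.66, -957,-582, - 501,-449,167, 229, 879.57,942, 948] 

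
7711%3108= 1495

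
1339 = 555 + 784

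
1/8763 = 1/8763 = 0.00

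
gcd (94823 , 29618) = 1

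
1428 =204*7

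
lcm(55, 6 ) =330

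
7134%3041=1052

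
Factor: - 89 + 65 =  - 24 =-2^3*3^1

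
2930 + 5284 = 8214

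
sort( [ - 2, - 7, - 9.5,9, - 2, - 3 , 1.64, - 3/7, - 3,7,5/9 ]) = [ - 9.5, - 7, - 3, - 3, - 2,-2, - 3/7 , 5/9, 1.64,7, 9] 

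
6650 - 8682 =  - 2032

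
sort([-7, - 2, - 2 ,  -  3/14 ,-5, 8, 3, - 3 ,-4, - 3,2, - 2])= [ - 7, - 5, - 4, - 3,-3, - 2,-2, - 2,-3/14, 2, 3, 8]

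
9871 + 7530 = 17401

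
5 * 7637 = 38185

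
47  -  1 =46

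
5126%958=336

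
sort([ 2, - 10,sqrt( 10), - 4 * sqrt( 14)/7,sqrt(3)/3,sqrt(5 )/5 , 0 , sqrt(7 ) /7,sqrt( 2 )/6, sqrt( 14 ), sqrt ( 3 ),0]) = [- 10, - 4*sqrt( 14 ) /7,0, 0, sqrt(2 ) /6, sqrt( 7 )/7,sqrt( 5 ) /5, sqrt( 3)/3, sqrt(3 ),2, sqrt( 10 ),sqrt( 14 ) ]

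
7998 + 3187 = 11185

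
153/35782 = 153/35782 = 0.00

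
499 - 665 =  - 166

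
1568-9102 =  - 7534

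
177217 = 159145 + 18072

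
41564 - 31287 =10277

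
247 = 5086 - 4839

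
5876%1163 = 61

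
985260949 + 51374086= 1036635035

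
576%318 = 258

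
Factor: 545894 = 2^1*73^1*3739^1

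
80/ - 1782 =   -  40/891 = - 0.04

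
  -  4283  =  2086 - 6369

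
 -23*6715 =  - 154445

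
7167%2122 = 801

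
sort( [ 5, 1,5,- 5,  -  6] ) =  [-6, - 5,1,5, 5]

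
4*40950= 163800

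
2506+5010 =7516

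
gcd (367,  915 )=1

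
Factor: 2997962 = 2^1* 11^1 *29^1*37^1 * 127^1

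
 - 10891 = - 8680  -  2211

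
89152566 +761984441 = 851137007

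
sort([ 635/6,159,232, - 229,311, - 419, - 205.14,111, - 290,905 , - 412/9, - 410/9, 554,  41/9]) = [ - 419, - 290, - 229, -205.14,  -  412/9, - 410/9,41/9,635/6,111, 159,232,  311, 554,  905] 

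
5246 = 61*86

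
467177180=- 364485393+831662573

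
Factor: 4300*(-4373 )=-2^2*5^2*43^1*4373^1 = - 18803900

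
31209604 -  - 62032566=93242170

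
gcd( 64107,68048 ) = 1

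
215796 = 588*367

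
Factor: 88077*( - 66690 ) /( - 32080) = 587385513/3208 = 2^( - 3)*3^4*11^1*13^1*17^1*19^1*157^1*401^(-1 ) 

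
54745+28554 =83299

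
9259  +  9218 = 18477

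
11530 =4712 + 6818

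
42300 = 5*8460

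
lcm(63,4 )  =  252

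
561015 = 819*685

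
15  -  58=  - 43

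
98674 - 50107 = 48567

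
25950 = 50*519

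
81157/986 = 82 + 305/986 = 82.31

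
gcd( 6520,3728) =8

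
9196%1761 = 391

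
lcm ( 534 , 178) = 534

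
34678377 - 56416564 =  - 21738187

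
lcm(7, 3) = 21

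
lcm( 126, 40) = 2520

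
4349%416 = 189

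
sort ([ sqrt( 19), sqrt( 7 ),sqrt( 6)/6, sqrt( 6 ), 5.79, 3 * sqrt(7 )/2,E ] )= [ sqrt( 6)/6, sqrt( 6 ),sqrt(  7 ),E,  3 *sqrt (7)/2 , sqrt(19 ),5.79] 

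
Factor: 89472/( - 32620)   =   - 2^5  *3^1*5^(- 1)*7^(- 1 ) = - 96/35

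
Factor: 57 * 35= 1995 = 3^1*5^1*7^1*19^1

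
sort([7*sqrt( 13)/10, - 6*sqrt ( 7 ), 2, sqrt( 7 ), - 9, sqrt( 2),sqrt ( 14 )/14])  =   [ - 6 * sqrt( 7), - 9, sqrt( 14) /14,sqrt(2 ), 2, 7*sqrt( 13 )/10, sqrt(7)]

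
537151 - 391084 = 146067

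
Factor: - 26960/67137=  - 2^4*3^( - 1)*5^1*7^ ( - 1)*23^( -1 )*139^(- 1) * 337^1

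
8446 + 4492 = 12938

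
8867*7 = 62069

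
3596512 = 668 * 5384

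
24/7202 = 12/3601 = 0.00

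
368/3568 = 23/223= 0.10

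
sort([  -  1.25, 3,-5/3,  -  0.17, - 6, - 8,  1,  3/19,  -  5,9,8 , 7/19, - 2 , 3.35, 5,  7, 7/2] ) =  [ - 8 , - 6, - 5,  -  2,- 5/3, - 1.25, - 0.17, 3/19,7/19 , 1,3,3.35,7/2, 5, 7 , 8 , 9]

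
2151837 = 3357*641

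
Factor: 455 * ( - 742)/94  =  -5^1*7^2*13^1*47^ (  -  1 ) * 53^1 = - 168805/47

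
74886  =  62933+11953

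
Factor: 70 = 2^1 * 5^1 * 7^1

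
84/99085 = 12/14155=0.00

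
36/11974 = 18/5987 = 0.00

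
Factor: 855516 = 2^2*3^1*71293^1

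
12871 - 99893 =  - 87022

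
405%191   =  23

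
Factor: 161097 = 3^1*53699^1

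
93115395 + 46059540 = 139174935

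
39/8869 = 39/8869 = 0.00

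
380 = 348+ 32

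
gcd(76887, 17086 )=8543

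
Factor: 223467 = 3^1*74489^1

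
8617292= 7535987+1081305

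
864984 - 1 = 864983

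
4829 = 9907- 5078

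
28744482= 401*71682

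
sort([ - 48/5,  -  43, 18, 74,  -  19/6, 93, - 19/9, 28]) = [ - 43,  -  48/5,-19/6, - 19/9,18, 28,74, 93]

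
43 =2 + 41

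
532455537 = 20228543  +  512226994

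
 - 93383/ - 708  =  93383/708  =  131.90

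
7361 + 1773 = 9134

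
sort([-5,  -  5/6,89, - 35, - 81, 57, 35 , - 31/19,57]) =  [ - 81, - 35, - 5, - 31/19, - 5/6, 35,57 , 57, 89]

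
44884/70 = 641 + 1/5 = 641.20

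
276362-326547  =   - 50185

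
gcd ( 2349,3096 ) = 9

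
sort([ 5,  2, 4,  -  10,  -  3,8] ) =[ - 10, - 3,2, 4,5,8]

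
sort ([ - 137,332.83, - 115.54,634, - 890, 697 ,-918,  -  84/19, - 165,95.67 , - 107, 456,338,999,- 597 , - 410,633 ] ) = [  -  918, - 890, - 597, - 410,  -  165, - 137 ,-115.54,  -  107, - 84/19,  95.67 , 332.83,338,456,633 , 634,697,999 ]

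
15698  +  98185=113883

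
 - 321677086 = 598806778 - 920483864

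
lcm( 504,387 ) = 21672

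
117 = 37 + 80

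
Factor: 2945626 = 2^1* 1472813^1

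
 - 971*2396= -2326516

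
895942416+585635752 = 1481578168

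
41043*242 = 9932406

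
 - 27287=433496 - 460783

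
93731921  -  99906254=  - 6174333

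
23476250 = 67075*350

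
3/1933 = 3/1933 = 0.00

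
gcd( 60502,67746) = 2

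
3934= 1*3934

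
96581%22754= 5565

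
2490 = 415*6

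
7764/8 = 970 + 1/2=970.50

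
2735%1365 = 5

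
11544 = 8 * 1443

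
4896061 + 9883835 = 14779896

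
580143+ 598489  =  1178632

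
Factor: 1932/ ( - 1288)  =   - 3/2 = -2^(- 1)*3^1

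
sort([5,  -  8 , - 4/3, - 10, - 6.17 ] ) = [-10, - 8, - 6.17,  -  4/3,5] 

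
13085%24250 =13085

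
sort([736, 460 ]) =[ 460,736]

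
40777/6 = 40777/6= 6796.17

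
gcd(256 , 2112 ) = 64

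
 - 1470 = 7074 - 8544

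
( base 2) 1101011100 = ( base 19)275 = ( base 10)860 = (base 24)1BK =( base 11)712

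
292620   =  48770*6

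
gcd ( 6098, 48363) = 1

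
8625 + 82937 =91562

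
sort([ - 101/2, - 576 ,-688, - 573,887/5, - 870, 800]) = [ - 870 , - 688, - 576, - 573, - 101/2,887/5,800]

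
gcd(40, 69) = 1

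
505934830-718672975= -212738145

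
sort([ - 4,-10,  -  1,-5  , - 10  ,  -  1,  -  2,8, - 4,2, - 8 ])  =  [  -  10, - 10,  -  8, - 5,  -  4 ,  -  4, - 2, - 1,- 1, 2,8 ]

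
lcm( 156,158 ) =12324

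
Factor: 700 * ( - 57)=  - 39900 =- 2^2 * 3^1* 5^2*7^1*19^1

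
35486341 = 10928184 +24558157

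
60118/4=15029 + 1/2 = 15029.50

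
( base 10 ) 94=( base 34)2q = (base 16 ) 5e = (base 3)10111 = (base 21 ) 4a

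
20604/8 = 5151/2=2575.50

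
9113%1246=391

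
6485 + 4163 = 10648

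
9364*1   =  9364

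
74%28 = 18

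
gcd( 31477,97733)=1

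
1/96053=1/96053  =  0.00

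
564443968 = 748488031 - 184044063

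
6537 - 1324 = 5213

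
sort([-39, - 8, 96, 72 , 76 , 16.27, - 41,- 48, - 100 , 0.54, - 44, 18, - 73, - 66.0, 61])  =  [ - 100, - 73, - 66.0,-48, - 44 ,-41  , - 39, - 8,0.54, 16.27,18, 61, 72,76,96]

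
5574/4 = 1393 + 1/2 = 1393.50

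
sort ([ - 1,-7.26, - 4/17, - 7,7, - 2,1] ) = [ - 7.26 , - 7,  -  2,-1, - 4/17,  1,7] 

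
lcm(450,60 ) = 900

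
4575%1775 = 1025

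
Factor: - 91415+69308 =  - 22107  =  - 3^1*7369^1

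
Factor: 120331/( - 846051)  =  -3^( - 1)*19^( -1)*14843^( - 1)*120331^1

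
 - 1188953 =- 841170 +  - 347783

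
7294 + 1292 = 8586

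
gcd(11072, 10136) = 8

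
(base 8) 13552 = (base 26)8me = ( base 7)23322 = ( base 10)5994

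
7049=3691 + 3358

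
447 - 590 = - 143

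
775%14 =5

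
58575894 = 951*61594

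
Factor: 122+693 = 815 = 5^1 *163^1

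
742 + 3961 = 4703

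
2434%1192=50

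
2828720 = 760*3722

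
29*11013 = 319377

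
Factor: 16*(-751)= - 2^4*751^1 = - 12016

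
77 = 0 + 77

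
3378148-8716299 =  - 5338151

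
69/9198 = 23/3066 = 0.01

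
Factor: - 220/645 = -2^2*3^( - 1 )*11^1*43^( - 1) = -44/129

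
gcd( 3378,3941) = 563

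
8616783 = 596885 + 8019898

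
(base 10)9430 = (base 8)22326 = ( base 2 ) 10010011010110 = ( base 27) cp7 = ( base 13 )43A5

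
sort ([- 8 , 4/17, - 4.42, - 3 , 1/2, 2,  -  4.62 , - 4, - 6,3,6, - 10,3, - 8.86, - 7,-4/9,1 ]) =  [ - 10,-8.86,-8, -7, - 6, - 4.62, - 4.42, - 4, - 3,-4/9,4/17,1/2  ,  1, 2,3, 3, 6] 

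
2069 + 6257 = 8326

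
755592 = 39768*19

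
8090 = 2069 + 6021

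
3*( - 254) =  -762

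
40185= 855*47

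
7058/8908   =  3529/4454 = 0.79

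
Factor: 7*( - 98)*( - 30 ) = 20580 = 2^2*3^1*5^1*7^3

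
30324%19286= 11038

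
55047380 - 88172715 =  - 33125335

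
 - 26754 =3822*(-7)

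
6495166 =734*8849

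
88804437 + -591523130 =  - 502718693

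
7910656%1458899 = 616161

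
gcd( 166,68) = 2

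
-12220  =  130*( - 94 ) 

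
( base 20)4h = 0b1100001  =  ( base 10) 97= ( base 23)45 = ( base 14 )6d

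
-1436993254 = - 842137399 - 594855855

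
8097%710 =287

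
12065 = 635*19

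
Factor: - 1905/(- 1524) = 2^(-2 )*5^1 =5/4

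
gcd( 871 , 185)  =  1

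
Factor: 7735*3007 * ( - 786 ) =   -  18281687970 = -2^1*3^1 * 5^1 * 7^1 * 13^1*17^1 *31^1*97^1*131^1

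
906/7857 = 302/2619 = 0.12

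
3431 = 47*73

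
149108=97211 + 51897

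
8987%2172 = 299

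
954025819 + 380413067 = 1334438886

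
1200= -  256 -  - 1456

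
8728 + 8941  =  17669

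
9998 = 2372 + 7626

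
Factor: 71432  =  2^3*8929^1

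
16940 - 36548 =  - 19608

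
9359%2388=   2195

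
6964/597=11 + 397/597 = 11.66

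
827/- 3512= - 1 + 2685/3512  =  - 0.24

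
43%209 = 43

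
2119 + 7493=9612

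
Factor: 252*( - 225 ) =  - 2^2*3^4*5^2*7^1 = - 56700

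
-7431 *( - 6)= 44586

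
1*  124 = 124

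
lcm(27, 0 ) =0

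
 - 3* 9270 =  - 27810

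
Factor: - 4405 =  - 5^1*881^1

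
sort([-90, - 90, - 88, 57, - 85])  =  [-90, - 90, - 88, - 85, 57]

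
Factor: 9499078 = 2^1 * 557^1*8527^1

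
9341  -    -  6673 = 16014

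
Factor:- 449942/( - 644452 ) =2^( - 1)*439^(  -  1 )*613^1 =613/878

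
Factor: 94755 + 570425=665180 = 2^2 * 5^1*79^1*421^1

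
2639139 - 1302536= 1336603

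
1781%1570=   211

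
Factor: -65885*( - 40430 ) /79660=2^ ( - 1) * 5^1*7^( - 1 )*13^1 * 311^1*569^( -1 )*13177^1 =266373055/7966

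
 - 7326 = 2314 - 9640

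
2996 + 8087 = 11083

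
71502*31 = 2216562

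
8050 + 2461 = 10511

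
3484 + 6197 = 9681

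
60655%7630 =7245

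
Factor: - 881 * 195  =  -3^1*5^1 * 13^1*881^1 = - 171795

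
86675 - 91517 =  - 4842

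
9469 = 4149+5320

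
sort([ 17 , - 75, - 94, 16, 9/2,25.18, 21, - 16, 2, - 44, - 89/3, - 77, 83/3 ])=[ - 94, - 77, - 75, - 44, - 89/3, - 16, 2, 9/2,16,17, 21,25.18, 83/3] 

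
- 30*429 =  -12870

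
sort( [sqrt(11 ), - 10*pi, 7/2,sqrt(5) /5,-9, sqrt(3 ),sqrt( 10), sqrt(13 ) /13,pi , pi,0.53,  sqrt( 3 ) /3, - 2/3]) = [- 10*pi, - 9, - 2/3,sqrt(13 )/13,sqrt(5) /5,0.53, sqrt(3) /3 , sqrt( 3), pi, pi,sqrt(10 ),  sqrt( 11 ),7/2]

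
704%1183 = 704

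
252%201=51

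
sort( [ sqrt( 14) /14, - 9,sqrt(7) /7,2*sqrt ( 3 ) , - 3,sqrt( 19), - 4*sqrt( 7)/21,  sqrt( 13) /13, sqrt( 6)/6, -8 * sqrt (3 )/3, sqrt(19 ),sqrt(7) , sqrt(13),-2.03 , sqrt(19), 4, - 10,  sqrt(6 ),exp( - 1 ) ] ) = [ - 10, - 9 , - 8 * sqrt(3 ) /3, - 3 ,  -  2.03, - 4*sqrt(7 )/21,sqrt(14)/14,  sqrt(13)/13 , exp( - 1 ) , sqrt(7)/7,  sqrt(6 )/6,  sqrt(6 ),sqrt(7), 2*sqrt( 3 ) , sqrt(13 ), 4, sqrt(19 ),sqrt(19), sqrt(19)]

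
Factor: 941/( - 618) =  - 2^(-1) * 3^(-1 )*103^(-1 )*941^1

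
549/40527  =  61/4503 = 0.01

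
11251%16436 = 11251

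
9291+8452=17743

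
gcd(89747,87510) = 1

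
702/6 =117 = 117.00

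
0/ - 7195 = 0/1 = -0.00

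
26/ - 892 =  - 13/446=- 0.03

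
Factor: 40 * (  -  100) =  -4000 =- 2^5*5^3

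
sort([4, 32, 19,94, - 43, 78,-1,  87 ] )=[ - 43,  -  1,4, 19, 32, 78, 87 , 94]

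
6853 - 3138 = 3715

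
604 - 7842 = -7238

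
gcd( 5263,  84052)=1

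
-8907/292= - 31+145/292 = - 30.50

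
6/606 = 1/101  =  0.01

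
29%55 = 29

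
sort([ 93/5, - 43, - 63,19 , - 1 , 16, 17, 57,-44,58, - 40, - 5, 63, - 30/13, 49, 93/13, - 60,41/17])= [ - 63,-60,-44, - 43, - 40, - 5, - 30/13, - 1, 41/17,93/13,16, 17, 93/5,19, 49, 57,58, 63]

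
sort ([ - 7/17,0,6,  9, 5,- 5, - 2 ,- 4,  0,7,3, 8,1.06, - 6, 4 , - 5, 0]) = [- 6 ,  -  5, -5 , - 4,- 2, - 7/17,0,0,  0, 1.06,3,4,5 , 6,7,8,9 ] 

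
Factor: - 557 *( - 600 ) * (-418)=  - 139695600 =- 2^4*3^1*5^2 * 11^1* 19^1*557^1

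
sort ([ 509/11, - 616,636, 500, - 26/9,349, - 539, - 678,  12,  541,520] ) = [ - 678, - 616,-539, -26/9, 12,509/11,  349,500, 520, 541,636 ] 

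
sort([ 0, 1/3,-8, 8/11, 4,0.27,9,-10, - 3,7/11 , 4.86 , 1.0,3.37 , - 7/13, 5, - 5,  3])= [  -  10,  -  8,  -  5, - 3, - 7/13, 0 , 0.27, 1/3, 7/11,8/11,1.0,  3,  3.37,4,4.86,5,  9]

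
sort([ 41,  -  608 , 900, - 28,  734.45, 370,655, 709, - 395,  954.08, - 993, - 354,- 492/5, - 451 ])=[ - 993, - 608, - 451, - 395, - 354,  -  492/5, - 28,41, 370, 655,709,734.45, 900, 954.08 ] 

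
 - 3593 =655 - 4248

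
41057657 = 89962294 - 48904637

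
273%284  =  273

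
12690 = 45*282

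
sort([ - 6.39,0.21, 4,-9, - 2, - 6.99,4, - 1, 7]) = [ - 9,-6.99,- 6.39, - 2,  -  1,0.21,4,4,7 ] 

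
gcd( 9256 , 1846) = 26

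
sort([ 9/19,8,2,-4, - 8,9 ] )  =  [-8, - 4,9/19,2,8,9] 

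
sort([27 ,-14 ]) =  [-14,27 ]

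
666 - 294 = 372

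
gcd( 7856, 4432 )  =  16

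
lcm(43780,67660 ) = 744260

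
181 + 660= 841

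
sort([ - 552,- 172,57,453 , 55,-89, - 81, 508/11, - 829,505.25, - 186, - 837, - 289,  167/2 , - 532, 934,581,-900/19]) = [ - 837 ,-829,-552, - 532,-289 , - 186,-172, - 89, - 81,  -  900/19,508/11 , 55,57, 167/2,453,505.25, 581, 934] 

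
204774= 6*34129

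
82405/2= 41202 + 1/2= 41202.50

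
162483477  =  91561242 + 70922235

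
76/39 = 1 + 37/39  =  1.95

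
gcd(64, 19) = 1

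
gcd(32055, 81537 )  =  3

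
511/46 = 511/46 = 11.11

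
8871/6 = 2957/2 = 1478.50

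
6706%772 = 530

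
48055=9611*5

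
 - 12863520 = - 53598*240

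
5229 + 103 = 5332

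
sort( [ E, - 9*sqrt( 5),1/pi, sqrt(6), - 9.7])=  [-9 *sqrt( 5), - 9.7, 1/pi,sqrt(6),E] 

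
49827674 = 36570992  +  13256682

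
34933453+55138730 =90072183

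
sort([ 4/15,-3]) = [ - 3,4/15] 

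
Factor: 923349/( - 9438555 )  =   -43969/449455 =- 5^( - 1 )*43969^1*89891^(-1)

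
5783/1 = 5783 = 5783.00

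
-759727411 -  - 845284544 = 85557133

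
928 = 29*32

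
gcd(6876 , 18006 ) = 6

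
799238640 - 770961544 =28277096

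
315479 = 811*389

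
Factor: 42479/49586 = 2^(-1 )*107^1*397^1*24793^(  -  1)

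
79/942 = 79/942 = 0.08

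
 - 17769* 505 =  - 8973345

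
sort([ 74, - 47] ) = [-47, 74]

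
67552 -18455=49097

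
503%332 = 171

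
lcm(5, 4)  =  20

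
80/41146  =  40/20573 = 0.00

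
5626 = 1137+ 4489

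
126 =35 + 91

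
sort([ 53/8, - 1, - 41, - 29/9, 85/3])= [ - 41,  -  29/9, - 1, 53/8, 85/3] 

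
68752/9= 68752/9 = 7639.11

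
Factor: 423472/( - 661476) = - 532/831=- 2^2*3^( - 1)*7^1*19^1*277^( - 1) 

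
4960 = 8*620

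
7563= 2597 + 4966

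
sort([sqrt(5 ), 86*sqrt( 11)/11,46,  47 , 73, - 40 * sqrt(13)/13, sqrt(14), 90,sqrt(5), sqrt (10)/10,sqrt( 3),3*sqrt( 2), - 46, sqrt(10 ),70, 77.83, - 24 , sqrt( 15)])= [ - 46,-24, - 40*sqrt( 13)/13, sqrt( 10 )/10, sqrt( 3 ),sqrt( 5 ), sqrt( 5),sqrt( 10 ) , sqrt(14),sqrt(15) , 3*sqrt( 2),86 *sqrt( 11)/11,46, 47,70 , 73, 77.83,90]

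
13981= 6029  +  7952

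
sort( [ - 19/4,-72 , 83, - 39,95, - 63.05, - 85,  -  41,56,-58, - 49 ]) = [ - 85,-72, - 63.05, - 58, -49, - 41 ,-39, - 19/4,56,83, 95 ]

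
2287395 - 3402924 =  - 1115529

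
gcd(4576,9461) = 1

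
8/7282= 4/3641 = 0.00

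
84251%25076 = 9023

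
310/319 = 310/319 = 0.97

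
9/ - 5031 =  - 1 + 558/559 = -0.00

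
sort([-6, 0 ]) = [ - 6,0]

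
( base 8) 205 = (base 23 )5I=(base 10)133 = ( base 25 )58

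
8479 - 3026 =5453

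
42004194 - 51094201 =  - 9090007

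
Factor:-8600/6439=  - 2^3*5^2*43^1*47^(  -  1)*137^( - 1 ) 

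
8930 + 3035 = 11965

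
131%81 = 50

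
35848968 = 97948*366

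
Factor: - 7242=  - 2^1*3^1*17^1*71^1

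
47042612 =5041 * 9332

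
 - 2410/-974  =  1205/487=2.47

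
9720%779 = 372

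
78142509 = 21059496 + 57083013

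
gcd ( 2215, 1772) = 443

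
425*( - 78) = -33150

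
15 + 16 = 31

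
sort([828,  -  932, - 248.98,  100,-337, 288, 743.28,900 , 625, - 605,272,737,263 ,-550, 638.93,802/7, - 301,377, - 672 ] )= [ - 932,-672, - 605,-550, - 337,-301,  -  248.98,100,802/7, 263,272,288,377,625,638.93,737,743.28,828,900 ] 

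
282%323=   282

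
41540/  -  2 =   -  20770+0/1 = - 20770.00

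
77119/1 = 77119 = 77119.00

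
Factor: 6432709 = 23^1 * 37^1*7559^1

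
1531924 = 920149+611775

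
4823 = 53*91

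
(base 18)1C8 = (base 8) 1044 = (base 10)548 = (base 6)2312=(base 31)hl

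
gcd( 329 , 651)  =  7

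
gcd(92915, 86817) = 1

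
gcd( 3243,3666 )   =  141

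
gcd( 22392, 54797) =1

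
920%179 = 25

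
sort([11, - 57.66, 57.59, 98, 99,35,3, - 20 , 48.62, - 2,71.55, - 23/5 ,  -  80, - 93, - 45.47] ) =[ - 93, - 80, - 57.66, - 45.47 , - 20, - 23/5,- 2, 3, 11, 35, 48.62, 57.59, 71.55, 98, 99 ] 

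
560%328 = 232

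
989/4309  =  989/4309 = 0.23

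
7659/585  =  13 +6/65 = 13.09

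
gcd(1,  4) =1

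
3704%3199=505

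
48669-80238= - 31569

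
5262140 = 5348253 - 86113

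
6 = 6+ 0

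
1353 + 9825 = 11178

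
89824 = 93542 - 3718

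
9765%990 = 855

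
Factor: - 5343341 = -5343341^1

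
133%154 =133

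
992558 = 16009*62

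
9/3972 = 3/1324  =  0.00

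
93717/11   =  8519 + 8/11 = 8519.73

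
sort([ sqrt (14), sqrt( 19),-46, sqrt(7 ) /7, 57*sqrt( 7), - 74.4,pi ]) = [ - 74.4  ,- 46,sqrt( 7)/7,pi , sqrt( 14 ),sqrt( 19 ),57 *sqrt( 7 )]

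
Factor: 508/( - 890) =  - 2^1 * 5^ (-1)*89^(  -  1)*127^1 = - 254/445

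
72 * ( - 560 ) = - 40320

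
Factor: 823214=2^1* 7^1*127^1*463^1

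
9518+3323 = 12841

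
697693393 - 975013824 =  - 277320431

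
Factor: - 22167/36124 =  - 27/44 = - 2^(-2)*3^3*11^( - 1 )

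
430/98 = 215/49 = 4.39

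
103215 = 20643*5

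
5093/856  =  5093/856  =  5.95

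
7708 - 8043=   -335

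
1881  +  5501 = 7382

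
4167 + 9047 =13214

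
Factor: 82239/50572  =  2^( - 2)*3^1*47^(-1 ) * 79^1*269^(-1)*347^1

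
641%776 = 641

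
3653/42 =86+41/42 = 86.98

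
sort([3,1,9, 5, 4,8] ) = [1,3, 4,  5,8, 9] 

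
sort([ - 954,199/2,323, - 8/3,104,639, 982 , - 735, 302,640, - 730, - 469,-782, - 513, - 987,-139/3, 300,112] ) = [ - 987, - 954, - 782,  -  735, - 730, - 513, - 469, - 139/3, - 8/3,199/2,104,112,300,302, 323, 639 , 640, 982] 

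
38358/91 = 38358/91= 421.52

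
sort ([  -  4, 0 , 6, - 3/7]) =[ - 4 ,  -  3/7, 0, 6]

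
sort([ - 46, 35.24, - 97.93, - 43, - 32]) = [ - 97.93, - 46, - 43 , - 32, 35.24 ] 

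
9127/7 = 9127/7 = 1303.86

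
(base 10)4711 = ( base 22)9G3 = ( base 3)20110111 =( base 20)BFB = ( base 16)1267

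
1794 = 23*78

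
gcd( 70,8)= 2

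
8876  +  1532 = 10408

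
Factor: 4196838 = 2^1*3^1*103^1  *6791^1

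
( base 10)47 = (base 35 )1c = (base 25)1m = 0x2f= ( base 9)52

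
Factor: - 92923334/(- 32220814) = 7^1*17^(  -  1) * 241^1*421^( - 1) *2251^ ( - 1)*27541^1 = 46461667/16110407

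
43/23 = 43/23 = 1.87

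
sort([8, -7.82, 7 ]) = [ - 7.82,7,8] 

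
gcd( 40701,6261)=3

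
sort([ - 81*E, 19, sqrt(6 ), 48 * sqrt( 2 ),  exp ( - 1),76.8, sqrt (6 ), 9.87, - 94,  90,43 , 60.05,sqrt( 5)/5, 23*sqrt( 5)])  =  [ - 81*E, - 94,exp(-1), sqrt( 5)/5,sqrt(6 ),sqrt( 6), 9.87,  19, 43, 23*sqrt( 5),  60.05,48*sqrt(2 ) , 76.8, 90]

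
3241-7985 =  - 4744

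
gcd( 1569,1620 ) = 3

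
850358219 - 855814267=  - 5456048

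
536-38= 498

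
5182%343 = 37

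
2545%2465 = 80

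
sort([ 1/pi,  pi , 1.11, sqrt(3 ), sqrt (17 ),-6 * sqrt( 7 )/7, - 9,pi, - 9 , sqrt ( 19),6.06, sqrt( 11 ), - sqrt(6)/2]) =[ - 9, - 9, - 6 * sqrt( 7 )/7, - sqrt( 6)/2,1/pi, 1.11 , sqrt(3),pi,pi , sqrt (11 ), sqrt( 17),sqrt( 19) , 6.06] 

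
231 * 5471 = 1263801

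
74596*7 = 522172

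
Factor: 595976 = 2^3*23^1 * 41^1*79^1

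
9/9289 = 9/9289 =0.00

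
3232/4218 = 1616/2109 = 0.77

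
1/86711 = 1/86711 = 0.00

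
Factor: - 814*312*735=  - 186666480 =-  2^4 * 3^2*5^1*7^2*11^1 * 13^1 * 37^1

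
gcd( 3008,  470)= 94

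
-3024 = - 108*28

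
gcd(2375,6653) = 1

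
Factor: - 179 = -179^1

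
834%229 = 147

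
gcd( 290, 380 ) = 10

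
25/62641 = 25/62641 = 0.00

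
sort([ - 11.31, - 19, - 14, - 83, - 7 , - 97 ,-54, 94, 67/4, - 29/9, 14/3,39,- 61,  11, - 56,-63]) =[ - 97, - 83, - 63,-61, - 56, - 54, - 19,-14, - 11.31, - 7, - 29/9,14/3,  11, 67/4, 39,94]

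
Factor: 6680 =2^3*  5^1 * 167^1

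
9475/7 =1353  +  4/7 = 1353.57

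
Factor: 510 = 2^1*3^1*5^1*17^1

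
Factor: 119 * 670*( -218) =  - 17381140 = - 2^2*5^1*7^1*17^1*67^1*109^1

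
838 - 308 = 530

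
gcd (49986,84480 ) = 6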